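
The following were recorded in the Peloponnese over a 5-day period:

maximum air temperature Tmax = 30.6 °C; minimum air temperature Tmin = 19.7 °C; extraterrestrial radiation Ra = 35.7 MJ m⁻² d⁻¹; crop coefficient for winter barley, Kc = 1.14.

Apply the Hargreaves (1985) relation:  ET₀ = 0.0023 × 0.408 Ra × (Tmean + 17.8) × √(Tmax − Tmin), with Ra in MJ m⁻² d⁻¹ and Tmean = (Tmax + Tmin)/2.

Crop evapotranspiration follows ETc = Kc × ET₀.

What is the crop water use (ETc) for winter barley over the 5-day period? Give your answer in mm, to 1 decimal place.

27.1 mm

Tmean = (30.6 + 19.7)/2 = 25.15 °C
0.408 Ra = 0.408 × 35.7 = 14.5656 mm/d equivalent
ET₀ = 0.0023 × 14.5656 × (25.15 + 17.8) × √10.9 = 0.0023 × 14.5656 × 42.95 × 3.3015 = 4.7504 mm/d
ETc = Kc × ET₀ = 1.14 × 4.7504 = 5.4155 mm/d
Over 5 days: 5.4155 × 5 = 27.078 mm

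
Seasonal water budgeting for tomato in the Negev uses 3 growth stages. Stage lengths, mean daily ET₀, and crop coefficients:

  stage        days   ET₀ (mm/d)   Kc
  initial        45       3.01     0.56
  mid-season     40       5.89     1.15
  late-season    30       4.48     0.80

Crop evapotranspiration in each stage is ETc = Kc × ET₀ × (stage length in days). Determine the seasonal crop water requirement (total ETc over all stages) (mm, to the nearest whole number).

454 mm

initial: 0.56 × 3.01 × 45 = 75.85 mm
mid-season: 1.15 × 5.89 × 40 = 270.94 mm
late-season: 0.80 × 4.48 × 30 = 107.52 mm
Seasonal total = 454.31 mm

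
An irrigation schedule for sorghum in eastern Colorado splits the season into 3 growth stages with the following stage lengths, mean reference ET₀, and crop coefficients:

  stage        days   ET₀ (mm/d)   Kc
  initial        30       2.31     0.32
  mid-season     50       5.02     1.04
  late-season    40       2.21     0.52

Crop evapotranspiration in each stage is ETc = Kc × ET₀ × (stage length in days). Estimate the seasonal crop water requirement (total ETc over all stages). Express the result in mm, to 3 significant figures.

initial: 0.32 × 2.31 × 30 = 22.18 mm
mid-season: 1.04 × 5.02 × 50 = 261.04 mm
late-season: 0.52 × 2.21 × 40 = 45.97 mm
Seasonal total = 329.19 mm

329 mm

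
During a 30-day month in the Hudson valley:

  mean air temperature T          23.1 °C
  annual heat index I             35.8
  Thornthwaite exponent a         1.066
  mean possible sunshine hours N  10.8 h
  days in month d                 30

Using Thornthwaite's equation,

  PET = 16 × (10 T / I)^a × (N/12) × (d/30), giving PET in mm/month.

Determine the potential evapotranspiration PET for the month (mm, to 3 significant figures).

10T/I = 10 × 23.1 / 35.8 = 6.4525
(10T/I)^a = 6.4525^1.066 = 7.2974
Uncorrected PET = 16 × 7.2974 = 116.758 mm
Correction = (N/12)(d/30) = (10.8/12)(30/30) = 0.9000
PET = 116.758 × 0.9000 = 105.082 mm/month

105 mm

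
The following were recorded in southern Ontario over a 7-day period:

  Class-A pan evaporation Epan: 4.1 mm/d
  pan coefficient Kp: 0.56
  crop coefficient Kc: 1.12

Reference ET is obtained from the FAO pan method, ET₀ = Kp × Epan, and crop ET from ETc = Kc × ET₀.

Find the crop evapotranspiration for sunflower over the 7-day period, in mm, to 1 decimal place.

18.0 mm

ET₀ = 0.56 × 4.1 = 2.2960 mm/d
ETc = Kc × ET₀ = 1.12 × 2.2960 = 2.5715 mm/d
Over 7 days: 2.5715 × 7 = 18.001 mm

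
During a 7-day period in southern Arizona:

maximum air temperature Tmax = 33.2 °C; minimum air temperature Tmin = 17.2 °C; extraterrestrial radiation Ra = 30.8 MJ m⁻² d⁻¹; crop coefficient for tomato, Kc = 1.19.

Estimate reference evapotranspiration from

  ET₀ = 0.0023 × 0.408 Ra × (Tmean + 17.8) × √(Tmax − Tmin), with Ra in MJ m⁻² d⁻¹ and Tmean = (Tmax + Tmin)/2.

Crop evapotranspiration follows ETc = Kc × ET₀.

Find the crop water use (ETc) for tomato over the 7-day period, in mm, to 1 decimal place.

41.4 mm

Tmean = (33.2 + 17.2)/2 = 25.20 °C
0.408 Ra = 0.408 × 30.8 = 12.5664 mm/d equivalent
ET₀ = 0.0023 × 12.5664 × (25.20 + 17.8) × √16.0 = 0.0023 × 12.5664 × 43.00 × 4.0000 = 4.9713 mm/d
ETc = Kc × ET₀ = 1.19 × 4.9713 = 5.9158 mm/d
Over 7 days: 5.9158 × 7 = 41.411 mm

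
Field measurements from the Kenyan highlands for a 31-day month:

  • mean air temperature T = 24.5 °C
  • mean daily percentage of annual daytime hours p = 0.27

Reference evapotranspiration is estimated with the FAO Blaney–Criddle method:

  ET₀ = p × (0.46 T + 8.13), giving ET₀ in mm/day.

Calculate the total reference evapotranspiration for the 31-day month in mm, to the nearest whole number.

162 mm

ET₀ = 0.27 × (0.46 × 24.5 + 8.13) = 0.27 × 19.400 = 5.2380 mm/d
Monthly total = 5.2380 × 31 = 162.378 mm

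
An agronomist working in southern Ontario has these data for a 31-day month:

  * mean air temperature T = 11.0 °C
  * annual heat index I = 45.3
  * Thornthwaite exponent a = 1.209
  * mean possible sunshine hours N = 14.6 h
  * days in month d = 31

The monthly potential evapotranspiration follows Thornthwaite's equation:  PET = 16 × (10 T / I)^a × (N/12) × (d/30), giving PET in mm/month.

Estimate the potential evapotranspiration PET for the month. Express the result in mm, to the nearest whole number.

10T/I = 10 × 11.0 / 45.3 = 2.4283
(10T/I)^a = 2.4283^1.209 = 2.9230
Uncorrected PET = 16 × 2.9230 = 46.768 mm
Correction = (N/12)(d/30) = (14.6/12)(31/30) = 1.2572
PET = 46.768 × 1.2572 = 58.797 mm/month

59 mm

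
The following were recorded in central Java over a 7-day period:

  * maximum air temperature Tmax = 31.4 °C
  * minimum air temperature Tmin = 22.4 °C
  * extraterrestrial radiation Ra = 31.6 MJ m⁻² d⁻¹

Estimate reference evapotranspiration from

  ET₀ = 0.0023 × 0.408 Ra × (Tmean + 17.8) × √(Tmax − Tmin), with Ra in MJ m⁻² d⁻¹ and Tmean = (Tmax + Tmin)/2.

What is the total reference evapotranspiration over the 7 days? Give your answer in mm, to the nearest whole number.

Tmean = (31.4 + 22.4)/2 = 26.90 °C
0.408 Ra = 0.408 × 31.6 = 12.8928 mm/d equivalent
ET₀ = 0.0023 × 12.8928 × (26.90 + 17.8) × √9.0 = 0.0023 × 12.8928 × 44.70 × 3.0000 = 3.9765 mm/d
Over 7 days: 3.9765 × 7 = 27.836 mm

28 mm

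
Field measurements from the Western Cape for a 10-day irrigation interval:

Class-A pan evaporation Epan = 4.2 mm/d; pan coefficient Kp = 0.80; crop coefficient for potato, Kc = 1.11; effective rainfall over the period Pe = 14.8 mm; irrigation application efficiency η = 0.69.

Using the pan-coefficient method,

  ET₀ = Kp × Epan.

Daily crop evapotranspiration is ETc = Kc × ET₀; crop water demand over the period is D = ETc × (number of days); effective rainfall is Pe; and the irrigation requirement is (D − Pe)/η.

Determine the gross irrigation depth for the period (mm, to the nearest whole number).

33 mm

ET₀ = 0.80 × 4.2 = 3.3600 mm/d
ETc = Kc × ET₀ = 1.11 × 3.3600 = 3.7296 mm/d
Crop demand D = ETc × 10 d = 3.7296 × 10 = 37.296 mm
D − Pe = 37.296 − 14.8 = 22.496 mm
Gross irrigation = 22.496 / 0.69 = 32.603 mm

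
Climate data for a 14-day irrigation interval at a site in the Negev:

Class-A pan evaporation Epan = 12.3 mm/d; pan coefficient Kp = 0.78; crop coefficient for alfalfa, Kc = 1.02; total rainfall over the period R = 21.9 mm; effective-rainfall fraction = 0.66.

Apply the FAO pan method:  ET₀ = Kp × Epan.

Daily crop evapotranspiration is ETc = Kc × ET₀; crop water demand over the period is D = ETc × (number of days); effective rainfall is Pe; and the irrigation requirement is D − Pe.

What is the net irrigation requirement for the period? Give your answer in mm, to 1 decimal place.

122.5 mm

ET₀ = 0.78 × 12.3 = 9.5940 mm/d
ETc = Kc × ET₀ = 1.02 × 9.5940 = 9.7859 mm/d
Crop demand D = ETc × 14 d = 9.7859 × 14 = 137.003 mm
Pe = 0.66 × 21.9 = 14.454 mm
D − Pe = 137.003 − 14.454 = 122.549 mm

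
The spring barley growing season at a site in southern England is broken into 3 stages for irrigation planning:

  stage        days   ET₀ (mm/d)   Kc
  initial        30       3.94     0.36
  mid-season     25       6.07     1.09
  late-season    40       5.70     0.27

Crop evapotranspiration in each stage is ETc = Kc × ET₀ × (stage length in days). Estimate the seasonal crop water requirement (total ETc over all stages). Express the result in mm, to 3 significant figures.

initial: 0.36 × 3.94 × 30 = 42.55 mm
mid-season: 1.09 × 6.07 × 25 = 165.41 mm
late-season: 0.27 × 5.70 × 40 = 61.56 mm
Seasonal total = 269.52 mm

270 mm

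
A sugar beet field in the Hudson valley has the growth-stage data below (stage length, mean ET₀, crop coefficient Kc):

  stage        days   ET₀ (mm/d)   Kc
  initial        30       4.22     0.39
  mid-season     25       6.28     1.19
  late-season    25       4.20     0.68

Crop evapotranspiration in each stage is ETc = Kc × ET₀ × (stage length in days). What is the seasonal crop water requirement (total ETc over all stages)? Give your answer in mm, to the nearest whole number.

308 mm

initial: 0.39 × 4.22 × 30 = 49.37 mm
mid-season: 1.19 × 6.28 × 25 = 186.83 mm
late-season: 0.68 × 4.20 × 25 = 71.40 mm
Seasonal total = 307.60 mm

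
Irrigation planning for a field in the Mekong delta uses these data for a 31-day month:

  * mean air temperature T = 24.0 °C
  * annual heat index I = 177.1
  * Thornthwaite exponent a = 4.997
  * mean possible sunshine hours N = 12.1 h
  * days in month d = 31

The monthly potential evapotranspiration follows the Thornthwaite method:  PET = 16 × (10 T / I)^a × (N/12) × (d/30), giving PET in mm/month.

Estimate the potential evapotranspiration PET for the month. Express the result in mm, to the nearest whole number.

76 mm

10T/I = 10 × 24.0 / 177.1 = 1.3552
(10T/I)^a = 1.3552^4.997 = 4.5669
Uncorrected PET = 16 × 4.5669 = 73.070 mm
Correction = (N/12)(d/30) = (12.1/12)(31/30) = 1.0419
PET = 73.070 × 1.0419 = 76.132 mm/month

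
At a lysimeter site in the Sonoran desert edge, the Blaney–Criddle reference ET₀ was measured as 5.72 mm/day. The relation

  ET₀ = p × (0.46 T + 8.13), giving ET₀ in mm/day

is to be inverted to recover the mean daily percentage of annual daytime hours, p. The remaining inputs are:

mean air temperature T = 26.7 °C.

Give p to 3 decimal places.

p = ET₀ / (0.46 T + 8.13) = 5.72 / (0.46 × 26.7 + 8.13) = 5.72 / 20.412 = 0.2802

0.280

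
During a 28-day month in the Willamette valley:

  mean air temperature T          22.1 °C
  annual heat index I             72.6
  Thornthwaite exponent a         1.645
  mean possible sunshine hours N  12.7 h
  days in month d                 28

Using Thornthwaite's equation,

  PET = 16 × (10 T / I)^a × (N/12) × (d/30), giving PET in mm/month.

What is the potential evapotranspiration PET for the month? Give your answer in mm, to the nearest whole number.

99 mm

10T/I = 10 × 22.1 / 72.6 = 3.0441
(10T/I)^a = 3.0441^1.645 = 6.2415
Uncorrected PET = 16 × 6.2415 = 99.864 mm
Correction = (N/12)(d/30) = (12.7/12)(28/30) = 0.9878
PET = 99.864 × 0.9878 = 98.646 mm/month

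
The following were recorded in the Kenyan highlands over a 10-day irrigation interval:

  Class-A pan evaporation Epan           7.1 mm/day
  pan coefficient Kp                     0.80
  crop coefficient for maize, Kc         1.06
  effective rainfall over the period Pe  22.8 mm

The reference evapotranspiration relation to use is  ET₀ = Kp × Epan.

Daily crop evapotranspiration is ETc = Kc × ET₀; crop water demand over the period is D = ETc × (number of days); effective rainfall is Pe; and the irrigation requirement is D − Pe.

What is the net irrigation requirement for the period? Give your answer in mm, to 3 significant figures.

ET₀ = 0.80 × 7.1 = 5.6800 mm/d
ETc = Kc × ET₀ = 1.06 × 5.6800 = 6.0208 mm/d
Crop demand D = ETc × 10 d = 6.0208 × 10 = 60.208 mm
D − Pe = 60.208 − 22.8 = 37.408 mm

37.4 mm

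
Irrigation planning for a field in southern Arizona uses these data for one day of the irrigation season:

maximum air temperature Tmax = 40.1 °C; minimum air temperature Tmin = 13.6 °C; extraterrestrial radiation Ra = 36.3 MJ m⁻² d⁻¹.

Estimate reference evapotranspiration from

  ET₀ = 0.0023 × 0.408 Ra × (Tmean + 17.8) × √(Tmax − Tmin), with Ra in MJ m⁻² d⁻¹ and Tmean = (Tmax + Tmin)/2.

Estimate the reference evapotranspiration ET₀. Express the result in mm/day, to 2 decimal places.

7.83 mm/day

Tmean = (40.1 + 13.6)/2 = 26.85 °C
0.408 Ra = 0.408 × 36.3 = 14.8104 mm/d equivalent
ET₀ = 0.0023 × 14.8104 × (26.85 + 17.8) × √26.5 = 0.0023 × 14.8104 × 44.65 × 5.1478 = 7.8296 mm/d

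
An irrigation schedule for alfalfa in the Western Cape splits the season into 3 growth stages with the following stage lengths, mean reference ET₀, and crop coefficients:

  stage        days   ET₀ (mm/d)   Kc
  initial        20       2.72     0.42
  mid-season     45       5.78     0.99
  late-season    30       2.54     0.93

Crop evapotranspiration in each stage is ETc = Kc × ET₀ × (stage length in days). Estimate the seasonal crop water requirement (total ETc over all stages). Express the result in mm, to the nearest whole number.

351 mm

initial: 0.42 × 2.72 × 20 = 22.85 mm
mid-season: 0.99 × 5.78 × 45 = 257.50 mm
late-season: 0.93 × 2.54 × 30 = 70.87 mm
Seasonal total = 351.22 mm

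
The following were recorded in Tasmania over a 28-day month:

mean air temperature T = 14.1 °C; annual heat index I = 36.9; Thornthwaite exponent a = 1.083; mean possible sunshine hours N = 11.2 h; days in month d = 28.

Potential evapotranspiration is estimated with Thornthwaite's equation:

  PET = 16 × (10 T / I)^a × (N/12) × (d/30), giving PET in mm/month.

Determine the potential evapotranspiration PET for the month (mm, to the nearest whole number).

60 mm

10T/I = 10 × 14.1 / 36.9 = 3.8211
(10T/I)^a = 3.8211^1.083 = 4.2708
Uncorrected PET = 16 × 4.2708 = 68.333 mm
Correction = (N/12)(d/30) = (11.2/12)(28/30) = 0.8711
PET = 68.333 × 0.8711 = 59.525 mm/month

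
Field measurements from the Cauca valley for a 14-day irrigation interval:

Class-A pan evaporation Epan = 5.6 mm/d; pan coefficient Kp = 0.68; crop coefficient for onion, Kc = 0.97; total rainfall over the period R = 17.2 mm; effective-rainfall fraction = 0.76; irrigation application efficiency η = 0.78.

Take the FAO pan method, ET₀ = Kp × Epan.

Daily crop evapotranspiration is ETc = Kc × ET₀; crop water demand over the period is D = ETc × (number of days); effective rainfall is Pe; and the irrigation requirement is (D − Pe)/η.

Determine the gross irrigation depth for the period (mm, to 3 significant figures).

49.5 mm

ET₀ = 0.68 × 5.6 = 3.8080 mm/d
ETc = Kc × ET₀ = 0.97 × 3.8080 = 3.6938 mm/d
Crop demand D = ETc × 14 d = 3.6938 × 14 = 51.713 mm
Pe = 0.76 × 17.2 = 13.072 mm
D − Pe = 51.713 − 13.072 = 38.641 mm
Gross irrigation = 38.641 / 0.78 = 49.540 mm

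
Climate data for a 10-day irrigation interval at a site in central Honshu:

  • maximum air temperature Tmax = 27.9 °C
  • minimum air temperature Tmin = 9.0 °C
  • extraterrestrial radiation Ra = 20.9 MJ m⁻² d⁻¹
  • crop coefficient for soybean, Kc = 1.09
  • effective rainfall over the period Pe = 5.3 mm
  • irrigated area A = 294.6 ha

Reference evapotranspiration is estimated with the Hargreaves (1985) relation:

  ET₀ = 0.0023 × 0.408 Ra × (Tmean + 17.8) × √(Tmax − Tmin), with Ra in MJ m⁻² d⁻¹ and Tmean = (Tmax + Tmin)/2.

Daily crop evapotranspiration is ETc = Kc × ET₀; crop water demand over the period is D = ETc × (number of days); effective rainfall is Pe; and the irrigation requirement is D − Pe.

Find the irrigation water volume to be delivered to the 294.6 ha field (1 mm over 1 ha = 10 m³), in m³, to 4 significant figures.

83640 m³

Tmean = (27.9 + 9.0)/2 = 18.45 °C
0.408 Ra = 0.408 × 20.9 = 8.5272 mm/d equivalent
ET₀ = 0.0023 × 8.5272 × (18.45 + 17.8) × √18.9 = 0.0023 × 8.5272 × 36.25 × 4.3474 = 3.0908 mm/d
ETc = Kc × ET₀ = 1.09 × 3.0908 = 3.3690 mm/d
Crop demand D = ETc × 10 d = 3.3690 × 10 = 33.690 mm
D − Pe = 33.690 − 5.3 = 28.390 mm
Volume = 28.390 mm × 294.6 ha × 10 = 83636.9 m³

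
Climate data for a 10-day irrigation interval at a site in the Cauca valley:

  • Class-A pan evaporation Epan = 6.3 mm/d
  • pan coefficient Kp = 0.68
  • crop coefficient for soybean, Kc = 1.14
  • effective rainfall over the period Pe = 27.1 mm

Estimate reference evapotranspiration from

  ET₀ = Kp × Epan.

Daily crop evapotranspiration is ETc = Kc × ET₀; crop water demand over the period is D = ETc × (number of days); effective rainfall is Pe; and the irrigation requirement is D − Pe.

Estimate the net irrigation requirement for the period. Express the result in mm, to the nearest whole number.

ET₀ = 0.68 × 6.3 = 4.2840 mm/d
ETc = Kc × ET₀ = 1.14 × 4.2840 = 4.8838 mm/d
Crop demand D = ETc × 10 d = 4.8838 × 10 = 48.838 mm
D − Pe = 48.838 − 27.1 = 21.738 mm

22 mm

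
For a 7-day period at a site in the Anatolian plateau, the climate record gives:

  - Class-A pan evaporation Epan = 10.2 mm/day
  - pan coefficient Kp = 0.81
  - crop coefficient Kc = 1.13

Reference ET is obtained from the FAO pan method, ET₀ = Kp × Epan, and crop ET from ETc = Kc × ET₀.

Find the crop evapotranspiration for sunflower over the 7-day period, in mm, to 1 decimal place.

65.4 mm

ET₀ = 0.81 × 10.2 = 8.2620 mm/d
ETc = Kc × ET₀ = 1.13 × 8.2620 = 9.3361 mm/d
Over 7 days: 9.3361 × 7 = 65.353 mm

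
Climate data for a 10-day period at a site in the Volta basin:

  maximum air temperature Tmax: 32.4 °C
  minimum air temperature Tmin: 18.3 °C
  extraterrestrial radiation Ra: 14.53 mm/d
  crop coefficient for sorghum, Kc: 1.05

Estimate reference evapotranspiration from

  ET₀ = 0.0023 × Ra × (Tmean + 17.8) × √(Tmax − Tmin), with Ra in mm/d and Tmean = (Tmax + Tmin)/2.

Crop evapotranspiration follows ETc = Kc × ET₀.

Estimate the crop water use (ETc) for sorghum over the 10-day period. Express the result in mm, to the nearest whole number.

57 mm

Tmean = (32.4 + 18.3)/2 = 25.35 °C
ET₀ = 0.0023 × 14.53 × (25.35 + 17.8) × √14.1 = 0.0023 × 14.53 × 43.15 × 3.7550 = 5.4148 mm/d
ETc = Kc × ET₀ = 1.05 × 5.4148 = 5.6855 mm/d
Over 10 days: 5.6855 × 10 = 56.855 mm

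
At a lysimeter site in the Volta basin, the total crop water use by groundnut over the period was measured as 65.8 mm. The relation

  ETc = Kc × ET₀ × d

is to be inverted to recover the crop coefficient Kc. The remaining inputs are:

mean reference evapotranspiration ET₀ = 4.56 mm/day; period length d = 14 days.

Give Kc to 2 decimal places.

ETc = Kc × ET₀ × d  ⇒  Kc = ETc / (ET₀ × d)
Kc = 65.8 / (4.56 × 14) = 65.8 / 63.84 = 1.0307

1.03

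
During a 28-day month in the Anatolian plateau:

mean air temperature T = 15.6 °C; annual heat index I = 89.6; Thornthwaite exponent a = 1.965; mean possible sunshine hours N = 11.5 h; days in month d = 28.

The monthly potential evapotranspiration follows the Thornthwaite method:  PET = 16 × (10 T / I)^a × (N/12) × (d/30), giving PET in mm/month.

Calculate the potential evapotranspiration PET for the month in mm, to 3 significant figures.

42.5 mm

10T/I = 10 × 15.6 / 89.6 = 1.7411
(10T/I)^a = 1.7411^1.965 = 2.9732
Uncorrected PET = 16 × 2.9732 = 47.571 mm
Correction = (N/12)(d/30) = (11.5/12)(28/30) = 0.8944
PET = 47.571 × 0.8944 = 42.548 mm/month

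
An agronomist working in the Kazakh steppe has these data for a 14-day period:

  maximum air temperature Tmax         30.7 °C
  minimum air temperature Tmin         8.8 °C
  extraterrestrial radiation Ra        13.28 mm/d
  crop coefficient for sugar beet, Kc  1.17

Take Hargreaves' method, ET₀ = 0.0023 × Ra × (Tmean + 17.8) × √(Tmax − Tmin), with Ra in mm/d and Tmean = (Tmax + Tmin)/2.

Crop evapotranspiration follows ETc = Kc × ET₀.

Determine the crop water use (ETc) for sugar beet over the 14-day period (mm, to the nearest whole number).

Tmean = (30.7 + 8.8)/2 = 19.75 °C
ET₀ = 0.0023 × 13.28 × (19.75 + 17.8) × √21.9 = 0.0023 × 13.28 × 37.55 × 4.6797 = 5.3673 mm/d
ETc = Kc × ET₀ = 1.17 × 5.3673 = 6.2797 mm/d
Over 14 days: 6.2797 × 14 = 87.916 mm

88 mm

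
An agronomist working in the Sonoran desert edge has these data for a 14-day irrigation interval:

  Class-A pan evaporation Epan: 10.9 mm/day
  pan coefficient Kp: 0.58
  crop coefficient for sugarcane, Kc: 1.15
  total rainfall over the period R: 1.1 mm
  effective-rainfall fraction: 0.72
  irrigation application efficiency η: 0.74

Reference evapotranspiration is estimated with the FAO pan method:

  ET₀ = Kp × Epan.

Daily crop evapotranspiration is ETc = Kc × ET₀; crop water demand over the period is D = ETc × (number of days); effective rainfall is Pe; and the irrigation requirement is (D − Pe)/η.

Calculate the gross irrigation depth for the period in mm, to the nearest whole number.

ET₀ = 0.58 × 10.9 = 6.3220 mm/d
ETc = Kc × ET₀ = 1.15 × 6.3220 = 7.2703 mm/d
Crop demand D = ETc × 14 d = 7.2703 × 14 = 101.784 mm
Pe = 0.72 × 1.1 = 0.792 mm
D − Pe = 101.784 − 0.792 = 100.992 mm
Gross irrigation = 100.992 / 0.74 = 136.476 mm

136 mm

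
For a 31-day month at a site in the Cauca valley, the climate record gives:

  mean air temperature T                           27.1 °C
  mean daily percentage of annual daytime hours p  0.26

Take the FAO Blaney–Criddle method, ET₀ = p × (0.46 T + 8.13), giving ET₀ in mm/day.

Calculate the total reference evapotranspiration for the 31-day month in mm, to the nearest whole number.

ET₀ = 0.26 × (0.46 × 27.1 + 8.13) = 0.26 × 20.596 = 5.3550 mm/d
Monthly total = 5.3550 × 31 = 166.005 mm

166 mm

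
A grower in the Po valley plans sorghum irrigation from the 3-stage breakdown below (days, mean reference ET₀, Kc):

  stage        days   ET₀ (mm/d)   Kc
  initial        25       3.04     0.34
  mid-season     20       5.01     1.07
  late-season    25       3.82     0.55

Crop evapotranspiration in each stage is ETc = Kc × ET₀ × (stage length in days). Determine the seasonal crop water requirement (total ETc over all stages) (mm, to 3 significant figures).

186 mm

initial: 0.34 × 3.04 × 25 = 25.84 mm
mid-season: 1.07 × 5.01 × 20 = 107.21 mm
late-season: 0.55 × 3.82 × 25 = 52.53 mm
Seasonal total = 185.58 mm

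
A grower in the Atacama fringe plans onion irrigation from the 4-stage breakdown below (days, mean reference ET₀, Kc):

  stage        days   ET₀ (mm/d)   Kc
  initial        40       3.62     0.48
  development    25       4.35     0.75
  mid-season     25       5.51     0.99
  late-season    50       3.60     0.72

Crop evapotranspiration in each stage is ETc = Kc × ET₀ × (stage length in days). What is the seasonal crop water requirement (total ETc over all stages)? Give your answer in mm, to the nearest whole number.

initial: 0.48 × 3.62 × 40 = 69.50 mm
development: 0.75 × 4.35 × 25 = 81.56 mm
mid-season: 0.99 × 5.51 × 25 = 136.37 mm
late-season: 0.72 × 3.60 × 50 = 129.60 mm
Seasonal total = 417.03 mm

417 mm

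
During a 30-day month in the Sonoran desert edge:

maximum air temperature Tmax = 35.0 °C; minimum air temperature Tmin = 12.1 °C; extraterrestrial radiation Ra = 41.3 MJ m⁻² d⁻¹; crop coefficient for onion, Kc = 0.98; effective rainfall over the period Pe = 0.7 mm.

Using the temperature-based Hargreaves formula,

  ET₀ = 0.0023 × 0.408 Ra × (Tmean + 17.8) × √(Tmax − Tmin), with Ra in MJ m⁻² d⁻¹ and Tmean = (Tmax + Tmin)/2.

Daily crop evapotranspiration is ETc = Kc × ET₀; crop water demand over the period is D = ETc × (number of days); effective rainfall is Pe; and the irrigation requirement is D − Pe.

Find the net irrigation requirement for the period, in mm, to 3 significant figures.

Tmean = (35.0 + 12.1)/2 = 23.55 °C
0.408 Ra = 0.408 × 41.3 = 16.8504 mm/d equivalent
ET₀ = 0.0023 × 16.8504 × (23.55 + 17.8) × √22.9 = 0.0023 × 16.8504 × 41.35 × 4.7854 = 7.6689 mm/d
ETc = Kc × ET₀ = 0.98 × 7.6689 = 7.5155 mm/d
Crop demand D = ETc × 30 d = 7.5155 × 30 = 225.465 mm
D − Pe = 225.465 − 0.7 = 224.765 mm

225 mm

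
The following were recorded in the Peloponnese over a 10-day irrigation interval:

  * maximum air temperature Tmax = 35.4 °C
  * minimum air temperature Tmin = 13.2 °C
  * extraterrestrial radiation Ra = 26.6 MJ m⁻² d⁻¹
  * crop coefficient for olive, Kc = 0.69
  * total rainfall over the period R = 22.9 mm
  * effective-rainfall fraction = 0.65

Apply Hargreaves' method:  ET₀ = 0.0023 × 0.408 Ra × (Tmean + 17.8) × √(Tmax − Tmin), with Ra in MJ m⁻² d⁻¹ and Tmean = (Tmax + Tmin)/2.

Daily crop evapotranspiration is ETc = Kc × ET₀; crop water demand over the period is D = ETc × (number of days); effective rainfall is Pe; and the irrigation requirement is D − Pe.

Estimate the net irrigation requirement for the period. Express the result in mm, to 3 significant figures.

Tmean = (35.4 + 13.2)/2 = 24.30 °C
0.408 Ra = 0.408 × 26.6 = 10.8528 mm/d equivalent
ET₀ = 0.0023 × 10.8528 × (24.30 + 17.8) × √22.2 = 0.0023 × 10.8528 × 42.10 × 4.7117 = 4.9514 mm/d
ETc = Kc × ET₀ = 0.69 × 4.9514 = 3.4165 mm/d
Crop demand D = ETc × 10 d = 3.4165 × 10 = 34.165 mm
Pe = 0.65 × 22.9 = 14.885 mm
D − Pe = 34.165 − 14.885 = 19.280 mm

19.3 mm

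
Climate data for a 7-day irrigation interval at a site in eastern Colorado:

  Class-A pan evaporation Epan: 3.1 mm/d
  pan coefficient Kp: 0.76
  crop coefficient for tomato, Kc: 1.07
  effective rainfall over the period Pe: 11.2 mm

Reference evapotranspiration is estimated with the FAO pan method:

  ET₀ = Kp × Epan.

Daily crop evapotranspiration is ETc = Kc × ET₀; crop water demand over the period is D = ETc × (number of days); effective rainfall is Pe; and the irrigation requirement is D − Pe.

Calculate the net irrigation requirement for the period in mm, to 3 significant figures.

ET₀ = 0.76 × 3.1 = 2.3560 mm/d
ETc = Kc × ET₀ = 1.07 × 2.3560 = 2.5209 mm/d
Crop demand D = ETc × 7 d = 2.5209 × 7 = 17.646 mm
D − Pe = 17.646 − 11.2 = 6.446 mm

6.45 mm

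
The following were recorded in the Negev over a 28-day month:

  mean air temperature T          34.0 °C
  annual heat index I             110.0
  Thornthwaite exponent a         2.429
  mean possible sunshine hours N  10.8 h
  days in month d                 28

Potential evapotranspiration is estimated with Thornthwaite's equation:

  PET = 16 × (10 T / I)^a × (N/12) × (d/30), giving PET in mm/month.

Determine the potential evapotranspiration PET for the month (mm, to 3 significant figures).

10T/I = 10 × 34.0 / 110.0 = 3.0909
(10T/I)^a = 3.0909^2.429 = 15.5030
Uncorrected PET = 16 × 15.5030 = 248.048 mm
Correction = (N/12)(d/30) = (10.8/12)(28/30) = 0.8400
PET = 248.048 × 0.8400 = 208.360 mm/month

208 mm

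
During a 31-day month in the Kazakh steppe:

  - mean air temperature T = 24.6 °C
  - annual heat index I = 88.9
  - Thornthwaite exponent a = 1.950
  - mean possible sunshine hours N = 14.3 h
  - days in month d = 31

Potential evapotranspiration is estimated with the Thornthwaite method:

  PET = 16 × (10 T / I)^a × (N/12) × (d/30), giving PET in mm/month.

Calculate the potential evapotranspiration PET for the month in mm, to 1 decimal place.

10T/I = 10 × 24.6 / 88.9 = 2.7672
(10T/I)^a = 2.7672^1.950 = 7.2774
Uncorrected PET = 16 × 7.2774 = 116.438 mm
Correction = (N/12)(d/30) = (14.3/12)(31/30) = 1.2314
PET = 116.438 × 1.2314 = 143.382 mm/month

143.4 mm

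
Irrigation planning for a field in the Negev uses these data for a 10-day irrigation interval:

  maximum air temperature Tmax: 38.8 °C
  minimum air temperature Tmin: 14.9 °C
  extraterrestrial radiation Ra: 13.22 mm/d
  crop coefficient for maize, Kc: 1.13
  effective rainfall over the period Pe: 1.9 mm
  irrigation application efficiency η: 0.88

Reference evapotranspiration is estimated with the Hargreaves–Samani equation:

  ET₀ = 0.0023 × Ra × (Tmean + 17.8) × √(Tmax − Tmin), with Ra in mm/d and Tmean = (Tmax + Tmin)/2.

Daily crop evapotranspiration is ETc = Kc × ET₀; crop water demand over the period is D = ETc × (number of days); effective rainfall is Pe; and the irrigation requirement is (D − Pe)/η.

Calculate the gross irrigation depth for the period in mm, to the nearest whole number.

83 mm

Tmean = (38.8 + 14.9)/2 = 26.85 °C
ET₀ = 0.0023 × 13.22 × (26.85 + 17.8) × √23.9 = 0.0023 × 13.22 × 44.65 × 4.8888 = 6.6372 mm/d
ETc = Kc × ET₀ = 1.13 × 6.6372 = 7.5000 mm/d
Crop demand D = ETc × 10 d = 7.5000 × 10 = 75.000 mm
D − Pe = 75.000 − 1.9 = 73.100 mm
Gross irrigation = 73.100 / 0.88 = 83.068 mm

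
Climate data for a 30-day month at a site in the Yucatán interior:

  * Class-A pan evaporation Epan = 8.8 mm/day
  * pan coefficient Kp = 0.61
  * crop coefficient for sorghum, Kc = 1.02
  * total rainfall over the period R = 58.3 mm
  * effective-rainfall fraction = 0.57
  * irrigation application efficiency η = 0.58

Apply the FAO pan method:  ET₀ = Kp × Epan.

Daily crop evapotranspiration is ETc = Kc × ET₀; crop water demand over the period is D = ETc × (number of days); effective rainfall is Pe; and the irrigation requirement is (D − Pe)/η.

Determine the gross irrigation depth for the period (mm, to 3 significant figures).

ET₀ = 0.61 × 8.8 = 5.3680 mm/d
ETc = Kc × ET₀ = 1.02 × 5.3680 = 5.4754 mm/d
Crop demand D = ETc × 30 d = 5.4754 × 30 = 164.262 mm
Pe = 0.57 × 58.3 = 33.231 mm
D − Pe = 164.262 − 33.231 = 131.031 mm
Gross irrigation = 131.031 / 0.58 = 225.916 mm

226 mm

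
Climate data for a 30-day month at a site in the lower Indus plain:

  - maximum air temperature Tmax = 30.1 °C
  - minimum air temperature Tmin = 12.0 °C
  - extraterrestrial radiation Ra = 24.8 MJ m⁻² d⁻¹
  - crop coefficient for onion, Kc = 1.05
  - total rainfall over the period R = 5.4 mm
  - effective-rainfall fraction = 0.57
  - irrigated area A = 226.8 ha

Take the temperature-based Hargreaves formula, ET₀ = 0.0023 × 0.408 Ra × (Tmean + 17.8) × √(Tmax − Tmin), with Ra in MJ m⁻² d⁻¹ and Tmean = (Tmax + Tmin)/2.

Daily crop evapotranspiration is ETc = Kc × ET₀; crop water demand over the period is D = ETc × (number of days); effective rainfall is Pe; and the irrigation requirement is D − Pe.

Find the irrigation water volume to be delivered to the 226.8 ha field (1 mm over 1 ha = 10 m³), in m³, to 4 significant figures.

Tmean = (30.1 + 12.0)/2 = 21.05 °C
0.408 Ra = 0.408 × 24.8 = 10.1184 mm/d equivalent
ET₀ = 0.0023 × 10.1184 × (21.05 + 17.8) × √18.1 = 0.0023 × 10.1184 × 38.85 × 4.2544 = 3.8465 mm/d
ETc = Kc × ET₀ = 1.05 × 3.8465 = 4.0388 mm/d
Crop demand D = ETc × 30 d = 4.0388 × 30 = 121.164 mm
Pe = 0.57 × 5.4 = 3.078 mm
D − Pe = 121.164 − 3.078 = 118.086 mm
Volume = 118.086 mm × 226.8 ha × 10 = 267819.0 m³

267800 m³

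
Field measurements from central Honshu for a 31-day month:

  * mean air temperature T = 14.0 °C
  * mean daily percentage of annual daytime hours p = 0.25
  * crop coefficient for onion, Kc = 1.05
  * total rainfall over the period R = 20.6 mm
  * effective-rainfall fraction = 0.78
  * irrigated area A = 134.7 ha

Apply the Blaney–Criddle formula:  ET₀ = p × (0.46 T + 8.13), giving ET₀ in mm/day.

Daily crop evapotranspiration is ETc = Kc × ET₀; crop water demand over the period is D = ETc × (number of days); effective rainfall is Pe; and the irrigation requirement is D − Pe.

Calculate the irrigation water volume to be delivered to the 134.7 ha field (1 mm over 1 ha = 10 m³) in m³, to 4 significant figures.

138100 m³

ET₀ = 0.25 × (0.46 × 14.0 + 8.13) = 0.25 × 14.570 = 3.6425 mm/d
ETc = Kc × ET₀ = 1.05 × 3.6425 = 3.8246 mm/d
Crop demand D = ETc × 31 d = 3.8246 × 31 = 118.563 mm
Pe = 0.78 × 20.6 = 16.068 mm
D − Pe = 118.563 − 16.068 = 102.495 mm
Volume = 102.495 mm × 134.7 ha × 10 = 138060.8 m³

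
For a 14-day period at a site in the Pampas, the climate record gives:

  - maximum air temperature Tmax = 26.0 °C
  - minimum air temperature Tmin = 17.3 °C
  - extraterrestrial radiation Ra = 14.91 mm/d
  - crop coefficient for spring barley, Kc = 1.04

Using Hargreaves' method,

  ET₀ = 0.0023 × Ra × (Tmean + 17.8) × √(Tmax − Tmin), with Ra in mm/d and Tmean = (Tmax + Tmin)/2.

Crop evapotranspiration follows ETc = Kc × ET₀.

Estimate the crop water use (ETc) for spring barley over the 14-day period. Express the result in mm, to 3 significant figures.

Tmean = (26.0 + 17.3)/2 = 21.65 °C
ET₀ = 0.0023 × 14.91 × (21.65 + 17.8) × √8.7 = 0.0023 × 14.91 × 39.45 × 2.9496 = 3.9904 mm/d
ETc = Kc × ET₀ = 1.04 × 3.9904 = 4.1500 mm/d
Over 14 days: 4.1500 × 14 = 58.100 mm

58.1 mm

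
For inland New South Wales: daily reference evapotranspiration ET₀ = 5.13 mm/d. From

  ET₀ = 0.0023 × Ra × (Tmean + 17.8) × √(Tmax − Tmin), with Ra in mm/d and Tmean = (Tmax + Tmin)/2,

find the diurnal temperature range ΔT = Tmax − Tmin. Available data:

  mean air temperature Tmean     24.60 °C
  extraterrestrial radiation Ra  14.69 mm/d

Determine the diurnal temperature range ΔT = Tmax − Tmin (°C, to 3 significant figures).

12.8 °C

√ΔT = ET₀ / [0.0023 × Ra × (Tmean+17.8)] = 5.13 / (0.0023 × 14.69 × 42.40) = 3.5810
ΔT = 3.5810² = 12.824 °C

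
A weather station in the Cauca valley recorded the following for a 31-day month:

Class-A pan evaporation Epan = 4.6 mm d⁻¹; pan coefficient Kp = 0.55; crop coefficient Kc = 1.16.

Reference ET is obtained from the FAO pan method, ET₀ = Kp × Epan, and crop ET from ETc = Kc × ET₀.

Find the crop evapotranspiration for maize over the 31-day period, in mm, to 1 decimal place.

ET₀ = 0.55 × 4.6 = 2.5300 mm/d
ETc = Kc × ET₀ = 1.16 × 2.5300 = 2.9348 mm/d
Over 31 days: 2.9348 × 31 = 90.979 mm

91.0 mm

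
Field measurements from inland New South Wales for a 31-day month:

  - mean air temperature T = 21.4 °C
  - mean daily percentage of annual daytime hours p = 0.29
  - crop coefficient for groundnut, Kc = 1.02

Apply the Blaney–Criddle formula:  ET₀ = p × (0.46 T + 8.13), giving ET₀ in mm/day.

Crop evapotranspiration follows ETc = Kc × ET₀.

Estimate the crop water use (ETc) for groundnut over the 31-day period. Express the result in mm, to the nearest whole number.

ET₀ = 0.29 × (0.46 × 21.4 + 8.13) = 0.29 × 17.974 = 5.2125 mm/d
ETc = Kc × ET₀ = 1.02 × 5.2125 = 5.3168 mm/d
Over 31 days: 5.3168 × 31 = 164.821 mm

165 mm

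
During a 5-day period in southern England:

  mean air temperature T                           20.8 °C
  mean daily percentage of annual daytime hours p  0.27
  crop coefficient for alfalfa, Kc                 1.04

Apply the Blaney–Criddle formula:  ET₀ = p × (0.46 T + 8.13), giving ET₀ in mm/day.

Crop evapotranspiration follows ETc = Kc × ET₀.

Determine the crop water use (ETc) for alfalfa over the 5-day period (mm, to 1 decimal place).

ET₀ = 0.27 × (0.46 × 20.8 + 8.13) = 0.27 × 17.698 = 4.7785 mm/d
ETc = Kc × ET₀ = 1.04 × 4.7785 = 4.9696 mm/d
Over 5 days: 4.9696 × 5 = 24.848 mm

24.8 mm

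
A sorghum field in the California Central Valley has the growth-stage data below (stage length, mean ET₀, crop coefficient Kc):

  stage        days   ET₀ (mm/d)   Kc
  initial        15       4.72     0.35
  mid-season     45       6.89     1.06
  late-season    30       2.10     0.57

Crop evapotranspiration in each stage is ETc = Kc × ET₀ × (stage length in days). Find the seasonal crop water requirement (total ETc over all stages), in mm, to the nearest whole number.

389 mm

initial: 0.35 × 4.72 × 15 = 24.78 mm
mid-season: 1.06 × 6.89 × 45 = 328.65 mm
late-season: 0.57 × 2.10 × 30 = 35.91 mm
Seasonal total = 389.34 mm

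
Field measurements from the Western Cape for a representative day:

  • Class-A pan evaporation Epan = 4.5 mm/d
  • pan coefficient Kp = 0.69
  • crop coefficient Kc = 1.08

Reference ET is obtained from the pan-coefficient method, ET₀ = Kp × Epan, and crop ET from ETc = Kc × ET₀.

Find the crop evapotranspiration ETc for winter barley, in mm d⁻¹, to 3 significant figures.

3.35 mm d⁻¹

ET₀ = 0.69 × 4.5 = 3.1050 mm/d
ETc = Kc × ET₀ = 1.08 × 3.1050 = 3.3534 mm/d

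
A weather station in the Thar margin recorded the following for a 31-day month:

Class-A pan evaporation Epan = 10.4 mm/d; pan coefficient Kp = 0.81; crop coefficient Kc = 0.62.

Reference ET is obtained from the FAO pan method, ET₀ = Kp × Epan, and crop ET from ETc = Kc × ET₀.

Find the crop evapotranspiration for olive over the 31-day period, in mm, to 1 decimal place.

ET₀ = 0.81 × 10.4 = 8.4240 mm/d
ETc = Kc × ET₀ = 0.62 × 8.4240 = 5.2229 mm/d
Over 31 days: 5.2229 × 31 = 161.910 mm

161.9 mm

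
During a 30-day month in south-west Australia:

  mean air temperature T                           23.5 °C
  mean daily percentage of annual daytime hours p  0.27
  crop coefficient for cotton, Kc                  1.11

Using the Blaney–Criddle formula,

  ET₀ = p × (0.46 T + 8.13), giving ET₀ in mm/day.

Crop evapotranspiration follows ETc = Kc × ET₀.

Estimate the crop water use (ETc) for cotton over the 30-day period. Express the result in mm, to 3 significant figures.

170 mm

ET₀ = 0.27 × (0.46 × 23.5 + 8.13) = 0.27 × 18.940 = 5.1138 mm/d
ETc = Kc × ET₀ = 1.11 × 5.1138 = 5.6763 mm/d
Over 30 days: 5.6763 × 30 = 170.289 mm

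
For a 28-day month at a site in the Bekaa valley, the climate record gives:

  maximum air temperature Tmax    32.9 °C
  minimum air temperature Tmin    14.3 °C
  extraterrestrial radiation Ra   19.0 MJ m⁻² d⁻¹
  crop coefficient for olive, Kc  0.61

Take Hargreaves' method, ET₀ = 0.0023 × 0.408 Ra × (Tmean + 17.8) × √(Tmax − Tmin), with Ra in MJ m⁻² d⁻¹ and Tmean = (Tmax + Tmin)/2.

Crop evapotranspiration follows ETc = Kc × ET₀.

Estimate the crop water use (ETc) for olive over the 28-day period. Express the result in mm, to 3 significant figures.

54.4 mm

Tmean = (32.9 + 14.3)/2 = 23.60 °C
0.408 Ra = 0.408 × 19.0 = 7.7520 mm/d equivalent
ET₀ = 0.0023 × 7.7520 × (23.60 + 17.8) × √18.6 = 0.0023 × 7.7520 × 41.40 × 4.3128 = 3.1835 mm/d
ETc = Kc × ET₀ = 0.61 × 3.1835 = 1.9419 mm/d
Over 28 days: 1.9419 × 28 = 54.373 mm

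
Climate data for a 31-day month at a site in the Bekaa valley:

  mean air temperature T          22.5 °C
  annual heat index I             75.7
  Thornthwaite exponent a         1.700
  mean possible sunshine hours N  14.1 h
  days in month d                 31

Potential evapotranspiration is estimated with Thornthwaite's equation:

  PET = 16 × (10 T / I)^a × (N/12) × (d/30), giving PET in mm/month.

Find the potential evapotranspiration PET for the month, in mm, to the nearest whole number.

10T/I = 10 × 22.5 / 75.7 = 2.9723
(10T/I)^a = 2.9723^1.700 = 6.3717
Uncorrected PET = 16 × 6.3717 = 101.947 mm
Correction = (N/12)(d/30) = (14.1/12)(31/30) = 1.2142
PET = 101.947 × 1.2142 = 123.784 mm/month

124 mm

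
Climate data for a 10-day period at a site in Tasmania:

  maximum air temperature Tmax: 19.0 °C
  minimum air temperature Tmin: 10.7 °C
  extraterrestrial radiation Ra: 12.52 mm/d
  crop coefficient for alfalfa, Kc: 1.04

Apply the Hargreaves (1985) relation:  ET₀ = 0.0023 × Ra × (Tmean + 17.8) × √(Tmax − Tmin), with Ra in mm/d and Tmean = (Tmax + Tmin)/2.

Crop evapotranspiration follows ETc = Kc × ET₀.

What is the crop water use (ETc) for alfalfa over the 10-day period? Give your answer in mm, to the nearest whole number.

28 mm

Tmean = (19.0 + 10.7)/2 = 14.85 °C
ET₀ = 0.0023 × 12.52 × (14.85 + 17.8) × √8.3 = 0.0023 × 12.52 × 32.65 × 2.8810 = 2.7087 mm/d
ETc = Kc × ET₀ = 1.04 × 2.7087 = 2.8170 mm/d
Over 10 days: 2.8170 × 10 = 28.170 mm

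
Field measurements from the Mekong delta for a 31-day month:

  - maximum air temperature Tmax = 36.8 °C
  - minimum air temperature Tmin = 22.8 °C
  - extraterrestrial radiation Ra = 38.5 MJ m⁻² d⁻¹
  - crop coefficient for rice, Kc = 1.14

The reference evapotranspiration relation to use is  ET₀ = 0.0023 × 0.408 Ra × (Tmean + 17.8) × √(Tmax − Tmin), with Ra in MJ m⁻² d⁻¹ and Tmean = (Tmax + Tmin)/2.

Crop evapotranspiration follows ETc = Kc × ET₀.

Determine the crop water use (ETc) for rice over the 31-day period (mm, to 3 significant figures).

227 mm

Tmean = (36.8 + 22.8)/2 = 29.80 °C
0.408 Ra = 0.408 × 38.5 = 15.7080 mm/d equivalent
ET₀ = 0.0023 × 15.7080 × (29.80 + 17.8) × √14.0 = 0.0023 × 15.7080 × 47.60 × 3.7417 = 6.4346 mm/d
ETc = Kc × ET₀ = 1.14 × 6.4346 = 7.3354 mm/d
Over 31 days: 7.3354 × 31 = 227.397 mm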